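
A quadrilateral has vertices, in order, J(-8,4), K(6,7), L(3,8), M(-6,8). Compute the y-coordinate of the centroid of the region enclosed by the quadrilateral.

1157/177

Apply the shoelace formula. First the cross-terms c_i = x_i·y_{i+1} − x_{i+1}·y_i:
  -80, 27, 72, 40  ⇒  2A = 59, A = 29.5.
Then Σ (y_i + y_{i+1})·c_i = 1157, so ȳ = 1157 / (6·29.5) = 1157/177.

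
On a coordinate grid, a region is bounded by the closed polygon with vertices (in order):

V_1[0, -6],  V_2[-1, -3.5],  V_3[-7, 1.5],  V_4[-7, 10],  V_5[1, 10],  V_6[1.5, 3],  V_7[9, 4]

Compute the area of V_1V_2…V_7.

Σ = (-6) + (-26) + (-59.5) + (-80) + (-12) + (-21) + (-54) = -258.5
Area = |Σ|/2 = 129.25.

129.25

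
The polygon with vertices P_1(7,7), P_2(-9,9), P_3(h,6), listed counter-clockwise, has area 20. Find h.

-5

The doubled signed area Σ (x_i y_{i+1} − x_{i+1} y_i) is linear in h.
With h=0 it equals 30; the coefficient of h is -2 (from the two edges through P_3).
So -2·h + 30 = 2·20 = 40 ⇒ h = -5.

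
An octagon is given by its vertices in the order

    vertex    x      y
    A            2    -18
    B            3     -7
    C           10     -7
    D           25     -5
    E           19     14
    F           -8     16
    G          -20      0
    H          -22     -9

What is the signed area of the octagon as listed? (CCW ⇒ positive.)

Apply Gauss's area formula: 2A = Σ (x_i·y_{i+1} − x_{i+1}·y_i), indices taken mod 8.
A→B: (2)(-7) − (3)(-18) = 40
B→C: (3)(-7) − (10)(-7) = 49
C→D: (10)(-5) − (25)(-7) = 125
D→E: (25)(14) − (19)(-5) = 445
E→F: (19)(16) − (-8)(14) = 416
F→G: (-8)(0) − (-20)(16) = 320
G→H: (-20)(-9) − (-22)(0) = 180
H→A: (-22)(-18) − (2)(-9) = 414
Σ = 1989
Signed area = Σ/2 = 994.5 (positive ⇒ counter-clockwise traversal).

994.5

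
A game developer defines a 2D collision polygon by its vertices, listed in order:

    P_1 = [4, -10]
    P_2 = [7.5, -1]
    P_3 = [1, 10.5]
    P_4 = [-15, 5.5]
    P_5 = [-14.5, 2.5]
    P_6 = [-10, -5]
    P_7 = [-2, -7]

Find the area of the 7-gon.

Apply the surveyor's formula: 2A = Σ (x_i·y_{i+1} − x_{i+1}·y_i), indices taken mod 7.
Cross-terms: 71, 79.75, 163, 42.25, 97.5, 60, 48  ⇒  Σ = 561.5
Area = |Σ|/2 = 280.75.

280.75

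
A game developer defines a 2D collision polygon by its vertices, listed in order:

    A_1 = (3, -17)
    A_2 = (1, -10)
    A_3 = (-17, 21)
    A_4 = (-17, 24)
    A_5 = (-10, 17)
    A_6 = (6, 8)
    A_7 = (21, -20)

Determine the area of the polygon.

Apply Gauss's area formula: 2A = Σ (x_i·y_{i+1} − x_{i+1}·y_i), indices taken mod 7.
Cross-terms: -13, -149, -51, -49, -182, -288, -297  ⇒  Σ = -1029
Area = |Σ|/2 = 514.5.

514.5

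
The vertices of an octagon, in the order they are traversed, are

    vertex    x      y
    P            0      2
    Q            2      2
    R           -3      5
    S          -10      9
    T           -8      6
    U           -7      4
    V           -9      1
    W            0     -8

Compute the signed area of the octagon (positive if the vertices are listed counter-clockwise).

79

Apply Gauss's area formula: 2A = Σ (x_i·y_{i+1} − x_{i+1}·y_i), indices taken mod 8.
Σ = (-4) + (16) + (23) + (12) + (10) + (29) + (72) + (0) = 158
Signed area = Σ/2 = 79 (positive ⇒ counter-clockwise traversal).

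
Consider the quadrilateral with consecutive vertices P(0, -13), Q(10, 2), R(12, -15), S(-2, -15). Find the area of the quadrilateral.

Σ = (130) + (-174) + (-210) + (26) = -228
Area = |Σ|/2 = 114.

114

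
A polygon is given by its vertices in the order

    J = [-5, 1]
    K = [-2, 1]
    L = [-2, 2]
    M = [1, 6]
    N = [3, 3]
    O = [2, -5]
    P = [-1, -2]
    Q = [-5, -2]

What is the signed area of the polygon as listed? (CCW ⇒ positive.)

-43.5

Apply the shoelace (surveyor's) formula: 2A = Σ (x_i·y_{i+1} − x_{i+1}·y_i), indices taken mod 8.
Σ = (-3) + (-2) + (-14) + (-15) + (-21) + (-9) + (-8) + (-15) = -87
Signed area = Σ/2 = -43.5 (negative ⇒ clockwise traversal).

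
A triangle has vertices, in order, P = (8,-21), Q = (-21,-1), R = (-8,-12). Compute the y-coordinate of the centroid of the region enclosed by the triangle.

-34/3

Apply Gauss's area formula. First the cross-terms c_i = x_i·y_{i+1} − x_{i+1}·y_i:
  -449, 244, 264  ⇒  2A = 59, A = 29.5.
Then Σ (y_i + y_{i+1})·c_i = -2006, so ȳ = -2006 / (6·29.5) = -34/3.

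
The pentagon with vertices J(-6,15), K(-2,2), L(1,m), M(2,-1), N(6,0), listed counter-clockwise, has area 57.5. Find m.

Write out the shoelace sum; only the two edges meeting at L involve m:
2·Area = [((-2)·m − 1·2) + (1·(-1) − 2·m)] + 114
       = -4·m + 111 = 115
⇒ m = -1.

-1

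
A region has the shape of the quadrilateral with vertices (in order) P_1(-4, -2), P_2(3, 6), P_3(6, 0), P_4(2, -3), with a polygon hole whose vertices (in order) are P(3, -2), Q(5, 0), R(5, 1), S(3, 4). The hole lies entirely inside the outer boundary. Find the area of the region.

37

Outer boundary:
Apply Gauss's area formula: 2A = Σ (x_i·y_{i+1} − x_{i+1}·y_i), indices taken mod 4.
P_1→P_2: (-4)(6) − (3)(-2) = -18
P_2→P_3: (3)(0) − (6)(6) = -36
P_3→P_4: (6)(-3) − (2)(0) = -18
P_4→P_1: (2)(-2) − (-4)(-3) = -16
Σ = -88
Area = |Σ|/2 = 44.
Hole:
P→Q: (3)(0) − (5)(-2) = 10
Q→R: (5)(1) − (5)(0) = 5
R→S: (5)(4) − (3)(1) = 17
S→P: (3)(-2) − (3)(4) = -18
Σ = 14
Area = |Σ|/2 = 7.
Net area = 44 − 7 = 37.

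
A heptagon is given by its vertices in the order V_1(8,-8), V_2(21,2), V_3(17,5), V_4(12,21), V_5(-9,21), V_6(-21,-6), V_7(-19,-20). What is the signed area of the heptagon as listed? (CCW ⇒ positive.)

Apply the shoelace (surveyor's) formula: 2A = Σ (x_i·y_{i+1} − x_{i+1}·y_i), indices taken mod 7.
Σ = (184) + (71) + (297) + (441) + (495) + (306) + (312) = 2106
Signed area = Σ/2 = 1053 (positive ⇒ counter-clockwise traversal).

1053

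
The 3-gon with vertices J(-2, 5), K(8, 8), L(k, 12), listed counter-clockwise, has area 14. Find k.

Write out the shoelace sum; only the two edges meeting at L involve k:
2·Area = [(8·12 − k·8) + (k·5 − (-2)·12)] + -56
       = -3·k + 64 = 28
⇒ k = 12.

12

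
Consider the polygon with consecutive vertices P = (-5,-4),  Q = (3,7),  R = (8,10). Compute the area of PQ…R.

Cross-terms: -23, -26, 18  ⇒  Σ = -31
Area = |Σ|/2 = 15.5.

15.5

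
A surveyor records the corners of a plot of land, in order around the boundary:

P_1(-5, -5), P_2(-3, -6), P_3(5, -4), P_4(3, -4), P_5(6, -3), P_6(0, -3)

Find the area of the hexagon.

Apply Gauss's area formula: 2A = Σ (x_i·y_{i+1} − x_{i+1}·y_i), indices taken mod 6.
Σ = (15) + (42) + (-8) + (15) + (-18) + (-15) = 31
Area = |Σ|/2 = 15.5.

15.5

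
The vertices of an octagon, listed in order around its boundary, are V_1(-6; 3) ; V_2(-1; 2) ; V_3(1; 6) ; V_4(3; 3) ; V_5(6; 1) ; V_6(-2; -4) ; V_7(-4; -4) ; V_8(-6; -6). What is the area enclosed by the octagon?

65.5

Cross-terms: -9, -8, -15, -15, -22, -8, 0, -54  ⇒  Σ = -131
Area = |Σ|/2 = 65.5.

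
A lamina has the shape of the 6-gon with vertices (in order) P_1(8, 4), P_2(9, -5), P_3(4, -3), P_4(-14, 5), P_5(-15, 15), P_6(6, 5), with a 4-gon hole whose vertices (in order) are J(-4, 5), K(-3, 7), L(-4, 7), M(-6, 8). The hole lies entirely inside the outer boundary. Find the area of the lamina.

207.5

Outer boundary:
Apply Gauss's area formula: 2A = Σ (x_i·y_{i+1} − x_{i+1}·y_i), indices taken mod 6.
P_1→P_2: (8)(-5) − (9)(4) = -76
P_2→P_3: (9)(-3) − (4)(-5) = -7
P_3→P_4: (4)(5) − (-14)(-3) = -22
P_4→P_5: (-14)(15) − (-15)(5) = -135
P_5→P_6: (-15)(5) − (6)(15) = -165
P_6→P_1: (6)(4) − (8)(5) = -16
Σ = -421
Area = |Σ|/2 = 210.5.
Hole:
Apply Gauss's area formula: 2A = Σ (x_i·y_{i+1} − x_{i+1}·y_i), indices taken mod 4.
Σ = (-13) + (7) + (10) + (2) = 6
Area = |Σ|/2 = 3.
Net area = 210.5 − 3 = 207.5.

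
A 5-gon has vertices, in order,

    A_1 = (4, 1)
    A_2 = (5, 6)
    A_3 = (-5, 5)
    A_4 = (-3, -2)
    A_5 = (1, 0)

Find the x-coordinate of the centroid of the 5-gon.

Apply the shoelace (surveyor's) formula. First the cross-terms c_i = x_i·y_{i+1} − x_{i+1}·y_i:
  19, 55, 25, 2, 1  ⇒  2A = 102, A = 51.
Then Σ (x_i + x_{i+1})·c_i = -28, so x̄ = -28 / (6·51) = -14/153.

-14/153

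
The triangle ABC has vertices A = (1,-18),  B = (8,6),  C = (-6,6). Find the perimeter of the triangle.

|AB| = √((7)² + (24)²) = √625 = 25
|BC| = √((-14)² + (0)²) = √196 = 14
|CA| = √((7)² + (-24)²) = √625 = 25
Perimeter = 25 + 14 + 25 = 64.

64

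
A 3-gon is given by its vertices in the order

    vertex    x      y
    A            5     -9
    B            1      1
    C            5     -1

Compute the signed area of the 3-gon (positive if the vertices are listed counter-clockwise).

Apply the shoelace (surveyor's) formula: 2A = Σ (x_i·y_{i+1} − x_{i+1}·y_i), indices taken mod 3.
A→B: (5)(1) − (1)(-9) = 14
B→C: (1)(-1) − (5)(1) = -6
C→A: (5)(-9) − (5)(-1) = -40
Σ = -32
Signed area = Σ/2 = -16 (negative ⇒ clockwise traversal).

-16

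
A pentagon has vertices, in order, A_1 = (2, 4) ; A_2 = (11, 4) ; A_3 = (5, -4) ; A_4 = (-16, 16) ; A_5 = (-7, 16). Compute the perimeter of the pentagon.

72

|A_1A_2| = √((9)² + (0)²) = √81 = 9
|A_2A_3| = √((-6)² + (-8)²) = √100 = 10
|A_3A_4| = √((-21)² + (20)²) = √841 = 29
|A_4A_5| = √((9)² + (0)²) = √81 = 9
|A_5A_1| = √((9)² + (-12)²) = √225 = 15
Perimeter = 9 + 10 + 29 + 9 + 15 = 72.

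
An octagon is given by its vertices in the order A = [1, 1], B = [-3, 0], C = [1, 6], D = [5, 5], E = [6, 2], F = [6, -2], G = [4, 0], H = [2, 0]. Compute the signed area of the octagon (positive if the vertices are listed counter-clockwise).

A→B: (1)(0) − (-3)(1) = 3
B→C: (-3)(6) − (1)(0) = -18
C→D: (1)(5) − (5)(6) = -25
D→E: (5)(2) − (6)(5) = -20
E→F: (6)(-2) − (6)(2) = -24
F→G: (6)(0) − (4)(-2) = 8
G→H: (4)(0) − (2)(0) = 0
H→A: (2)(1) − (1)(0) = 2
Σ = -74
Signed area = Σ/2 = -37 (negative ⇒ clockwise traversal).

-37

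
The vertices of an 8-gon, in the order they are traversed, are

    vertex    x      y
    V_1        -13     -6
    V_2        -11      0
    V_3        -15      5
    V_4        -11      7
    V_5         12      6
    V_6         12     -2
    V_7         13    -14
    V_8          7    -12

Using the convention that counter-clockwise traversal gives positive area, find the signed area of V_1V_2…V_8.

Apply the surveyor's formula: 2A = Σ (x_i·y_{i+1} − x_{i+1}·y_i), indices taken mod 8.
V_1→V_2: (-13)(0) − (-11)(-6) = -66
V_2→V_3: (-11)(5) − (-15)(0) = -55
V_3→V_4: (-15)(7) − (-11)(5) = -50
V_4→V_5: (-11)(6) − (12)(7) = -150
V_5→V_6: (12)(-2) − (12)(6) = -96
V_6→V_7: (12)(-14) − (13)(-2) = -142
V_7→V_8: (13)(-12) − (7)(-14) = -58
V_8→V_1: (7)(-6) − (-13)(-12) = -198
Σ = -815
Signed area = Σ/2 = -407.5 (negative ⇒ clockwise traversal).

-407.5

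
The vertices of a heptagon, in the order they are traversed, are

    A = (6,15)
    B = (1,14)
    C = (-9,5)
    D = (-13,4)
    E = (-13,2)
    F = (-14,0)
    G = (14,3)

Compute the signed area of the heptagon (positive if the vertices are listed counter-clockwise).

Apply Gauss's area formula: 2A = Σ (x_i·y_{i+1} − x_{i+1}·y_i), indices taken mod 7.
Σ = (69) + (131) + (29) + (26) + (28) + (-42) + (192) = 433
Signed area = Σ/2 = 216.5 (positive ⇒ counter-clockwise traversal).

216.5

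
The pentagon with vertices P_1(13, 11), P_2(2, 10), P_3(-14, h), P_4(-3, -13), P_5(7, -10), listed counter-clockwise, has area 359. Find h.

-8

The doubled signed area Σ (x_i y_{i+1} − x_{i+1} y_i) is linear in h.
With h=0 it equals 758; the coefficient of h is 5 (from the two edges through P_3).
So 5·h + 758 = 2·359 = 718 ⇒ h = -8.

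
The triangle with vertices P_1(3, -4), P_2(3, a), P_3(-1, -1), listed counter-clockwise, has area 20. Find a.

Write out the shoelace sum; only the two edges meeting at P_2 involve a:
2·Area = [(3·a − 3·(-4)) + (3·(-1) − (-1)·a)] + 7
       = 4·a + 16 = 40
⇒ a = 6.

6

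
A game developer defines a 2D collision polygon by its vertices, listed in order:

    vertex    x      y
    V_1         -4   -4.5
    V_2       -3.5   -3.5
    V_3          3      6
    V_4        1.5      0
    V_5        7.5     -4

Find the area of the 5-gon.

Apply the surveyor's formula: 2A = Σ (x_i·y_{i+1} − x_{i+1}·y_i), indices taken mod 5.
V_1→V_2: (-4)(-3.5) − (-3.5)(-4.5) = -1.75
V_2→V_3: (-3.5)(6) − (3)(-3.5) = -10.5
V_3→V_4: (3)(0) − (1.5)(6) = -9
V_4→V_5: (1.5)(-4) − (7.5)(0) = -6
V_5→V_1: (7.5)(-4.5) − (-4)(-4) = -49.75
Σ = -77
Area = |Σ|/2 = 38.5.

38.5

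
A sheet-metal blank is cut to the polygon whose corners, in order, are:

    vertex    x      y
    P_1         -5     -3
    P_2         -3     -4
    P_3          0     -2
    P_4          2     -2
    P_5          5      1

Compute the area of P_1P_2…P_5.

Σ = (11) + (6) + (4) + (12) + (-10) = 23
Area = |Σ|/2 = 11.5.

11.5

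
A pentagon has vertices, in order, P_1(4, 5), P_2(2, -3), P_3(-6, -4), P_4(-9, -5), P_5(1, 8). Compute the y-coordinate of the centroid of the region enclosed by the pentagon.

30/37

Apply the shoelace (surveyor's) formula. First the cross-terms c_i = x_i·y_{i+1} − x_{i+1}·y_i:
  -22, -26, -6, -67, -27  ⇒  2A = -148, A = -74.
Then Σ (y_i + y_{i+1})·c_i = -360, so ȳ = -360 / (6·(-74)) = 30/37.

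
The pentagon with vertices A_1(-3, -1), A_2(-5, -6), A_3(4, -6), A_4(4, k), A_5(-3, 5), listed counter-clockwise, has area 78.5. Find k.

The doubled signed area Σ (x_i y_{i+1} − x_{i+1} y_i) is linear in k.
With k=0 it equals 129; the coefficient of k is 7 (from the two edges through A_4).
So 7·k + 129 = 2·78.5 = 157 ⇒ k = 4.

4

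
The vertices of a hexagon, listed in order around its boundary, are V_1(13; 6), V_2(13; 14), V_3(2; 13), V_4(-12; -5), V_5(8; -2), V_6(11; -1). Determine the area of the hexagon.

V_1→V_2: (13)(14) − (13)(6) = 104
V_2→V_3: (13)(13) − (2)(14) = 141
V_3→V_4: (2)(-5) − (-12)(13) = 146
V_4→V_5: (-12)(-2) − (8)(-5) = 64
V_5→V_6: (8)(-1) − (11)(-2) = 14
V_6→V_1: (11)(6) − (13)(-1) = 79
Σ = 548
Area = |Σ|/2 = 274.

274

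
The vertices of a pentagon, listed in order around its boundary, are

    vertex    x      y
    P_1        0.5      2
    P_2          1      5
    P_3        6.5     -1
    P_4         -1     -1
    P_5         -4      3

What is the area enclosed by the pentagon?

P_1→P_2: (0.5)(5) − (1)(2) = 0.5
P_2→P_3: (1)(-1) − (6.5)(5) = -33.5
P_3→P_4: (6.5)(-1) − (-1)(-1) = -7.5
P_4→P_5: (-1)(3) − (-4)(-1) = -7
P_5→P_1: (-4)(2) − (0.5)(3) = -9.5
Σ = -57
Area = |Σ|/2 = 28.5.

28.5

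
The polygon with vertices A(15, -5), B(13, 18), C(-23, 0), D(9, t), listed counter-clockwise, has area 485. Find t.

-7

The doubled signed area Σ (x_i y_{i+1} − x_{i+1} y_i) is linear in t.
With t=0 it equals 704; the coefficient of t is -38 (from the two edges through D).
So -38·t + 704 = 2·485 = 970 ⇒ t = -7.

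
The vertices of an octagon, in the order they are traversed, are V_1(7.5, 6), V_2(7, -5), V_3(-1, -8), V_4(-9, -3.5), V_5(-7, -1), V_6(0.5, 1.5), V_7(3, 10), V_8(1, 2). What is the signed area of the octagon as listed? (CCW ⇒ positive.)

Apply the shoelace (surveyor's) formula: 2A = Σ (x_i·y_{i+1} − x_{i+1}·y_i), indices taken mod 8.
Cross-terms: -79.5, -61, -68.5, -15.5, -10, 0.5, -4, -9  ⇒  Σ = -247
Signed area = Σ/2 = -123.5 (negative ⇒ clockwise traversal).

-123.5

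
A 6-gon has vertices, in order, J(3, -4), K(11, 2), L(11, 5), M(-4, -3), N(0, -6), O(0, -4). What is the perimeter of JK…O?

40

|JK| = √((8)² + (6)²) = √100 = 10
|KL| = √((0)² + (3)²) = √9 = 3
|LM| = √((-15)² + (-8)²) = √289 = 17
|MN| = √((4)² + (-3)²) = √25 = 5
|NO| = √((0)² + (2)²) = √4 = 2
|OJ| = √((3)² + (0)²) = √9 = 3
Perimeter = 10 + 3 + 17 + 5 + 2 + 3 = 40.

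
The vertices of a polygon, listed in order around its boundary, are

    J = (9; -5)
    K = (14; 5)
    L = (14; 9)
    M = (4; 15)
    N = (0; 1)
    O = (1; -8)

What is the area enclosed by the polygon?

Cross-terms: 115, 56, 174, 4, -1, 67  ⇒  Σ = 415
Area = |Σ|/2 = 207.5.

207.5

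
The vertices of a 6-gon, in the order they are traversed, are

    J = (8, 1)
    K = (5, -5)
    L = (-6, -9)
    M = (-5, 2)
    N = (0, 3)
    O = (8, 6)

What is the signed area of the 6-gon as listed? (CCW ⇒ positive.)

Apply the surveyor's formula: 2A = Σ (x_i·y_{i+1} − x_{i+1}·y_i), indices taken mod 6.
Σ = (-45) + (-75) + (-57) + (-15) + (-24) + (-40) = -256
Signed area = Σ/2 = -128 (negative ⇒ clockwise traversal).

-128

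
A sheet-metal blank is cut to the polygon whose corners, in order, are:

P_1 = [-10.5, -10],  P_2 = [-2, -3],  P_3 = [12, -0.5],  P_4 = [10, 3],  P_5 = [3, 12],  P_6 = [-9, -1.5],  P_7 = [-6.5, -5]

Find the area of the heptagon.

175.875

Apply the shoelace formula: 2A = Σ (x_i·y_{i+1} − x_{i+1}·y_i), indices taken mod 7.
Σ = (11.5) + (37) + (41) + (111) + (103.5) + (35.25) + (12.5) = 351.75
Area = |Σ|/2 = 175.875.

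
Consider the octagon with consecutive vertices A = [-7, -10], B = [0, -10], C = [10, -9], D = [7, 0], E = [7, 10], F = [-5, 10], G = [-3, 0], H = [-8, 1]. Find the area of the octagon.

Apply the shoelace (surveyor's) formula: 2A = Σ (x_i·y_{i+1} − x_{i+1}·y_i), indices taken mod 8.
Σ = (70) + (100) + (63) + (70) + (120) + (30) + (-3) + (87) = 537
Area = |Σ|/2 = 268.5.

268.5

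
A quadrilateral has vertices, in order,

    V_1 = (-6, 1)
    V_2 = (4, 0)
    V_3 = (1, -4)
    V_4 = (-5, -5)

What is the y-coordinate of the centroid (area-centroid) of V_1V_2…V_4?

Apply the shoelace (surveyor's) formula. First the cross-terms c_i = x_i·y_{i+1} − x_{i+1}·y_i:
  -4, -16, -25, -35  ⇒  2A = -80, A = -40.
Then Σ (y_i + y_{i+1})·c_i = 425, so ȳ = 425 / (6·(-40)) = -85/48.

-85/48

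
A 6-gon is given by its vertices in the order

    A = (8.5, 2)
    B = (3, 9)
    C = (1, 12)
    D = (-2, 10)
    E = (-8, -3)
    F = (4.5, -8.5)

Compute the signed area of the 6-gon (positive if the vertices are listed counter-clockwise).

190.125

Apply Gauss's area formula: 2A = Σ (x_i·y_{i+1} − x_{i+1}·y_i), indices taken mod 6.
Cross-terms: 70.5, 27, 34, 86, 81.5, 81.25  ⇒  Σ = 380.25
Signed area = Σ/2 = 190.125 (positive ⇒ counter-clockwise traversal).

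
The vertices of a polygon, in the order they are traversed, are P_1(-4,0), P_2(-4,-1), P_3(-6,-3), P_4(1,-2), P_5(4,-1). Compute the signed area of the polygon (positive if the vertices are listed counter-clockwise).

14

P_1→P_2: (-4)(-1) − (-4)(0) = 4
P_2→P_3: (-4)(-3) − (-6)(-1) = 6
P_3→P_4: (-6)(-2) − (1)(-3) = 15
P_4→P_5: (1)(-1) − (4)(-2) = 7
P_5→P_1: (4)(0) − (-4)(-1) = -4
Σ = 28
Signed area = Σ/2 = 14 (positive ⇒ counter-clockwise traversal).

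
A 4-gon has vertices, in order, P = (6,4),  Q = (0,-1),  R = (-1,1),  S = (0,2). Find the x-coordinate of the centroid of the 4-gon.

5/3

Apply the shoelace (surveyor's) formula. First the cross-terms c_i = x_i·y_{i+1} − x_{i+1}·y_i:
  -6, -1, -2, -12  ⇒  2A = -21, A = -10.5.
Then Σ (x_i + x_{i+1})·c_i = -105, so x̄ = -105 / (6·(-10.5)) = 5/3.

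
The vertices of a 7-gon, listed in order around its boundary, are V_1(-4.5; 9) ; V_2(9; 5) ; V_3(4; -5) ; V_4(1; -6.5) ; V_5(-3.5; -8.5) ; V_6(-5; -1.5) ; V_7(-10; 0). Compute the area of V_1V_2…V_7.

Σ = (-103.5) + (-65) + (-21) + (-31.25) + (-37.25) + (-15) + (-90) = -363
Area = |Σ|/2 = 181.5.

181.5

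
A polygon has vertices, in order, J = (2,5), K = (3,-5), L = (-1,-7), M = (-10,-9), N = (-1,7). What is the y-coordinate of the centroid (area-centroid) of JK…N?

Apply the shoelace (surveyor's) formula. First the cross-terms c_i = x_i·y_{i+1} − x_{i+1}·y_i:
  -25, -26, -61, -79, -19  ⇒  2A = -210, A = -105.
Then Σ (y_i + y_{i+1})·c_i = 1218, so ȳ = 1218 / (6·(-105)) = -29/15.

-29/15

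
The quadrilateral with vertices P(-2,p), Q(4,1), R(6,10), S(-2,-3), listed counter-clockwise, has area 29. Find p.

The doubled signed area Σ (x_i y_{i+1} − x_{i+1} y_i) is linear in p.
With p=0 it equals 28; the coefficient of p is -6 (from the two edges through P).
So -6·p + 28 = 2·29 = 58 ⇒ p = -5.

-5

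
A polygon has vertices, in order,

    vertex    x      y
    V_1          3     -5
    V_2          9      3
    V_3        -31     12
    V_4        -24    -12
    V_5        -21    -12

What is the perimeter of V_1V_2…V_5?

|V_1V_2| = √((6)² + (8)²) = √100 = 10
|V_2V_3| = √((-40)² + (9)²) = √1681 = 41
|V_3V_4| = √((7)² + (-24)²) = √625 = 25
|V_4V_5| = √((3)² + (0)²) = √9 = 3
|V_5V_1| = √((24)² + (7)²) = √625 = 25
Perimeter = 10 + 41 + 25 + 3 + 25 = 104.

104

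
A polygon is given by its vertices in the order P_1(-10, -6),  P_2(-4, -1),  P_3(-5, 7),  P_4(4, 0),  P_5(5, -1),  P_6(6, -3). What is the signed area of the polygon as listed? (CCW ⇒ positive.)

-77

Apply the surveyor's formula: 2A = Σ (x_i·y_{i+1} − x_{i+1}·y_i), indices taken mod 6.
Cross-terms: -14, -33, -28, -4, -9, -66  ⇒  Σ = -154
Signed area = Σ/2 = -77 (negative ⇒ clockwise traversal).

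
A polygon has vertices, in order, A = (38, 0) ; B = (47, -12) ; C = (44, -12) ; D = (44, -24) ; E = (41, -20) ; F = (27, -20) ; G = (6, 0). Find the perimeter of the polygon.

|AB| = √((9)² + (-12)²) = √225 = 15
|BC| = √((-3)² + (0)²) = √9 = 3
|CD| = √((0)² + (-12)²) = √144 = 12
|DE| = √((-3)² + (4)²) = √25 = 5
|EF| = √((-14)² + (0)²) = √196 = 14
|FG| = √((-21)² + (20)²) = √841 = 29
|GA| = √((32)² + (0)²) = √1024 = 32
Perimeter = 15 + 3 + 12 + 5 + 14 + 29 + 32 = 110.

110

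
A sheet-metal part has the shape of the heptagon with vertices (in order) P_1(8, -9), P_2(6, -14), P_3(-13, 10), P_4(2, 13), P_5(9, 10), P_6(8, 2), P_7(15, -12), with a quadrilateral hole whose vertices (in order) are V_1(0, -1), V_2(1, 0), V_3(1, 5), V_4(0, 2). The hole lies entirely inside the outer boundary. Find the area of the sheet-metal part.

342.5

Outer boundary:
Apply the surveyor's formula: 2A = Σ (x_i·y_{i+1} − x_{i+1}·y_i), indices taken mod 7.
Σ = (-58) + (-122) + (-189) + (-97) + (-62) + (-126) + (-39) = -693
Area = |Σ|/2 = 346.5.
Hole:
Apply the surveyor's formula: 2A = Σ (x_i·y_{i+1} − x_{i+1}·y_i), indices taken mod 4.
Σ = (1) + (5) + (2) + (0) = 8
Area = |Σ|/2 = 4.
Net area = 346.5 − 4 = 342.5.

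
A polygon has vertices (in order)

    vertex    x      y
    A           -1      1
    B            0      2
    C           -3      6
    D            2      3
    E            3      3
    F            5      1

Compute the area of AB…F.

Σ = (-2) + (6) + (-21) + (-3) + (-12) + (6) = -26
Area = |Σ|/2 = 13.

13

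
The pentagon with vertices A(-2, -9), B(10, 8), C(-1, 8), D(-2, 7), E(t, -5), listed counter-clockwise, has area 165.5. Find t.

The doubled signed area Σ (x_i y_{i+1} − x_{i+1} y_i) is linear in t.
With t=0 it equals 171; the coefficient of t is -16 (from the two edges through E).
So -16·t + 171 = 2·165.5 = 331 ⇒ t = -10.

-10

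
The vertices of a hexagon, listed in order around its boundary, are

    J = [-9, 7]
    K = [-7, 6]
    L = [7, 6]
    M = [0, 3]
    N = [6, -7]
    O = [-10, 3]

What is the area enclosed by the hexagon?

J→K: (-9)(6) − (-7)(7) = -5
K→L: (-7)(6) − (7)(6) = -84
L→M: (7)(3) − (0)(6) = 21
M→N: (0)(-7) − (6)(3) = -18
N→O: (6)(3) − (-10)(-7) = -52
O→J: (-10)(7) − (-9)(3) = -43
Σ = -181
Area = |Σ|/2 = 90.5.

90.5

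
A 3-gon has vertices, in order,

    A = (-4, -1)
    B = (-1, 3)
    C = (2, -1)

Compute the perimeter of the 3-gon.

16

|AB| = √((3)² + (4)²) = √25 = 5
|BC| = √((3)² + (-4)²) = √25 = 5
|CA| = √((-6)² + (0)²) = √36 = 6
Perimeter = 5 + 5 + 6 = 16.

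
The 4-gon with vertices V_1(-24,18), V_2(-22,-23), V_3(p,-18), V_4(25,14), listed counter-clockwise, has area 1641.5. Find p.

19

Write out the shoelace sum; only the two edges meeting at V_3 involve p:
2·Area = [((-22)·(-18) − p·(-23)) + (p·14 − 25·(-18))] + 1734
       = 37·p + 2580 = 3283
⇒ p = 19.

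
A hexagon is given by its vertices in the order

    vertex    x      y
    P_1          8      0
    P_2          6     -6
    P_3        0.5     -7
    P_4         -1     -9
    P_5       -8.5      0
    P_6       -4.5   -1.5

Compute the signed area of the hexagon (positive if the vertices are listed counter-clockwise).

P_1→P_2: (8)(-6) − (6)(0) = -48
P_2→P_3: (6)(-7) − (0.5)(-6) = -39
P_3→P_4: (0.5)(-9) − (-1)(-7) = -11.5
P_4→P_5: (-1)(0) − (-8.5)(-9) = -76.5
P_5→P_6: (-8.5)(-1.5) − (-4.5)(0) = 12.75
P_6→P_1: (-4.5)(0) − (8)(-1.5) = 12
Σ = -150.25
Signed area = Σ/2 = -75.125 (negative ⇒ clockwise traversal).

-75.125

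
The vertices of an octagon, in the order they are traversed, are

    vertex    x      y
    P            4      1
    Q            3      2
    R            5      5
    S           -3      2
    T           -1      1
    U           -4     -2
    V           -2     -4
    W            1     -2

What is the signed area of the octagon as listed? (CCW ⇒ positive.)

34.5

Apply the surveyor's formula: 2A = Σ (x_i·y_{i+1} − x_{i+1}·y_i), indices taken mod 8.
Σ = (5) + (5) + (25) + (-1) + (6) + (12) + (8) + (9) = 69
Signed area = Σ/2 = 34.5 (positive ⇒ counter-clockwise traversal).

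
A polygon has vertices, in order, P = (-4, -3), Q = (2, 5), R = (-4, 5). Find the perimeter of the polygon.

24

|PQ| = √((6)² + (8)²) = √100 = 10
|QR| = √((-6)² + (0)²) = √36 = 6
|RP| = √((0)² + (-8)²) = √64 = 8
Perimeter = 10 + 6 + 8 = 24.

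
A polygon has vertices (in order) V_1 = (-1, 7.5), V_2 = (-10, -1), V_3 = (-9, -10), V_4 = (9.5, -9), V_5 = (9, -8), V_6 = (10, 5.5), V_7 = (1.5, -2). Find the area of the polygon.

Σ = (76) + (91) + (176) + (5) + (129.5) + (-28.25) + (9.25) = 458.5
Area = |Σ|/2 = 229.25.

229.25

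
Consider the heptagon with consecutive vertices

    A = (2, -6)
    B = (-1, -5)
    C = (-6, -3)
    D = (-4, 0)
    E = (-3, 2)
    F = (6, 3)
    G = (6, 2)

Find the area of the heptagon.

65

Σ = (-16) + (-27) + (-12) + (-8) + (-21) + (-6) + (-40) = -130
Area = |Σ|/2 = 65.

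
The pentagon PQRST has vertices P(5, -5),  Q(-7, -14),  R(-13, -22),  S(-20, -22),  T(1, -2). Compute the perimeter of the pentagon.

66

|PQ| = √((-12)² + (-9)²) = √225 = 15
|QR| = √((-6)² + (-8)²) = √100 = 10
|RS| = √((-7)² + (0)²) = √49 = 7
|ST| = √((21)² + (20)²) = √841 = 29
|TP| = √((4)² + (-3)²) = √25 = 5
Perimeter = 15 + 10 + 7 + 29 + 5 = 66.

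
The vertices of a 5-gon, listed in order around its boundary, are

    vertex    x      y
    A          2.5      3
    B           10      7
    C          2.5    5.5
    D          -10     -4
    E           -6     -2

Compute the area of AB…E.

26.5

Apply the shoelace (surveyor's) formula: 2A = Σ (x_i·y_{i+1} − x_{i+1}·y_i), indices taken mod 5.
Cross-terms: -12.5, 37.5, 45, -4, -13  ⇒  Σ = 53
Area = |Σ|/2 = 26.5.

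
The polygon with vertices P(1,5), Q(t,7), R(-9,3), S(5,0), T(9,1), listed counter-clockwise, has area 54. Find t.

-2

Write out the shoelace sum; only the two edges meeting at Q involve t:
2·Area = [(1·7 − t·5) + (t·3 − (-9)·7)] + 34
       = -2·t + 104 = 108
⇒ t = -2.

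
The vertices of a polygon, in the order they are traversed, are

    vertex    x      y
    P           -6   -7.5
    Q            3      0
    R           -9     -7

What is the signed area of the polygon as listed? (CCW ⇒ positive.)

Apply the shoelace (surveyor's) formula: 2A = Σ (x_i·y_{i+1} − x_{i+1}·y_i), indices taken mod 3.
Σ = (22.5) + (-21) + (25.5) = 27
Signed area = Σ/2 = 13.5 (positive ⇒ counter-clockwise traversal).

13.5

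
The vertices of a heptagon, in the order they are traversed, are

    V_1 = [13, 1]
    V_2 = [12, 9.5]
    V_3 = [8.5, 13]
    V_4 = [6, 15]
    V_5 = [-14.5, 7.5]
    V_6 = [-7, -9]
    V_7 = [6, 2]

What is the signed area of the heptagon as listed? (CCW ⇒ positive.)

Σ = (111.5) + (75.25) + (49.5) + (262.5) + (183) + (40) + (-20) = 701.75
Signed area = Σ/2 = 350.875 (positive ⇒ counter-clockwise traversal).

350.875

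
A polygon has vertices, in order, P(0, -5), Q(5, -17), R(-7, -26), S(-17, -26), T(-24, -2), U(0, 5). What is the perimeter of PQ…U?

|PQ| = √((5)² + (-12)²) = √169 = 13
|QR| = √((-12)² + (-9)²) = √225 = 15
|RS| = √((-10)² + (0)²) = √100 = 10
|ST| = √((-7)² + (24)²) = √625 = 25
|TU| = √((24)² + (7)²) = √625 = 25
|UP| = √((0)² + (-10)²) = √100 = 10
Perimeter = 13 + 15 + 10 + 25 + 25 + 10 = 98.

98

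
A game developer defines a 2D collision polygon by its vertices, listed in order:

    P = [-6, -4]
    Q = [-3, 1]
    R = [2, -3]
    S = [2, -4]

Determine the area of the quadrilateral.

22.5

Apply Gauss's area formula: 2A = Σ (x_i·y_{i+1} − x_{i+1}·y_i), indices taken mod 4.
Σ = (-18) + (7) + (-2) + (-32) = -45
Area = |Σ|/2 = 22.5.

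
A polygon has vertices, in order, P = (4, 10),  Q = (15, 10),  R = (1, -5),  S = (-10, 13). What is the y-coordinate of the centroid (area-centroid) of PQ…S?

5.5703125

Apply the shoelace formula. First the cross-terms c_i = x_i·y_{i+1} − x_{i+1}·y_i:
  -110, -85, -37, -152  ⇒  2A = -384, A = -192.
Then Σ (y_i + y_{i+1})·c_i = -6417, so ȳ = -6417 / (6·(-192)) = 5.5703125.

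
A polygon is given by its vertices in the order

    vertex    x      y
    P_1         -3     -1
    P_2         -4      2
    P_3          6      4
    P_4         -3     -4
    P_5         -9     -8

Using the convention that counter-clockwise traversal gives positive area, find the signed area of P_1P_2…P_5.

Apply the surveyor's formula: 2A = Σ (x_i·y_{i+1} − x_{i+1}·y_i), indices taken mod 5.
Σ = (-10) + (-28) + (-12) + (-12) + (-15) = -77
Signed area = Σ/2 = -38.5 (negative ⇒ clockwise traversal).

-38.5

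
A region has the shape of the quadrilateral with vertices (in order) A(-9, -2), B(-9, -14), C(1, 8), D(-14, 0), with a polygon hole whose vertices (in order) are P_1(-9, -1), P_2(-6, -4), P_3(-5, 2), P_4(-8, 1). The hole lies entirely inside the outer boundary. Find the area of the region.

82

Outer boundary:
Σ = (108) + (-58) + (112) + (28) = 190
Area = |Σ|/2 = 95.
Hole:
P_1→P_2: (-9)(-4) − (-6)(-1) = 30
P_2→P_3: (-6)(2) − (-5)(-4) = -32
P_3→P_4: (-5)(1) − (-8)(2) = 11
P_4→P_1: (-8)(-1) − (-9)(1) = 17
Σ = 26
Area = |Σ|/2 = 13.
Net area = 95 − 13 = 82.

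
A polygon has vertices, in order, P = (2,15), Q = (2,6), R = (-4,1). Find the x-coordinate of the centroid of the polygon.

Apply the shoelace (surveyor's) formula. First the cross-terms c_i = x_i·y_{i+1} − x_{i+1}·y_i:
  -18, 26, -62  ⇒  2A = -54, A = -27.
Then Σ (x_i + x_{i+1})·c_i = 0, so x̄ = 0 / (6·(-27)) = 0.

0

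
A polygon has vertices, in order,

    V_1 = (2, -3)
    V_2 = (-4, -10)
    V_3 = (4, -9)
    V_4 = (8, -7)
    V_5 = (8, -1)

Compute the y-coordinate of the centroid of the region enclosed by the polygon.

-338/57

Apply the shoelace (surveyor's) formula. First the cross-terms c_i = x_i·y_{i+1} − x_{i+1}·y_i:
  -32, 76, 44, 48, -22  ⇒  2A = 114, A = 57.
Then Σ (y_i + y_{i+1})·c_i = -2028, so ȳ = -2028 / (6·57) = -338/57.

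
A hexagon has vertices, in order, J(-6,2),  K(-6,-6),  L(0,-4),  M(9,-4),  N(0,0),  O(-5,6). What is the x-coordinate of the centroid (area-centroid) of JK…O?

-341/201

Apply Gauss's area formula. First the cross-terms c_i = x_i·y_{i+1} − x_{i+1}·y_i:
  48, 24, 36, 0, 0, 26  ⇒  2A = 134, A = 67.
Then Σ (x_i + x_{i+1})·c_i = -682, so x̄ = -682 / (6·67) = -341/201.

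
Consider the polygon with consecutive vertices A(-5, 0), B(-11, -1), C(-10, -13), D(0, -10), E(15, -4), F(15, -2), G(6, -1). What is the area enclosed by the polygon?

205

Cross-terms: 5, 133, 100, 150, 30, -3, -5  ⇒  Σ = 410
Area = |Σ|/2 = 205.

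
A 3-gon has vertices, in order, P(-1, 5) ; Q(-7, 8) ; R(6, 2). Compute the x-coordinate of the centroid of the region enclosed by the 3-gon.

-2/3

Apply Gauss's area formula. First the cross-terms c_i = x_i·y_{i+1} − x_{i+1}·y_i:
  27, -62, 32  ⇒  2A = -3, A = -1.5.
Then Σ (x_i + x_{i+1})·c_i = 6, so x̄ = 6 / (6·(-1.5)) = -2/3.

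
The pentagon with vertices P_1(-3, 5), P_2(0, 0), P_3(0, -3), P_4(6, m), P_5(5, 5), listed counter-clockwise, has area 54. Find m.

The doubled signed area Σ (x_i y_{i+1} − x_{i+1} y_i) is linear in m.
With m=0 it equals 88; the coefficient of m is -5 (from the two edges through P_4).
So -5·m + 88 = 2·54 = 108 ⇒ m = -4.

-4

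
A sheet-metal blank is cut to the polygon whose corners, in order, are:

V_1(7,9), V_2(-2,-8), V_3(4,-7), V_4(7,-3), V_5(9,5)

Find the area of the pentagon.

76.5

Apply the surveyor's formula: 2A = Σ (x_i·y_{i+1} − x_{i+1}·y_i), indices taken mod 5.
V_1→V_2: (7)(-8) − (-2)(9) = -38
V_2→V_3: (-2)(-7) − (4)(-8) = 46
V_3→V_4: (4)(-3) − (7)(-7) = 37
V_4→V_5: (7)(5) − (9)(-3) = 62
V_5→V_1: (9)(9) − (7)(5) = 46
Σ = 153
Area = |Σ|/2 = 76.5.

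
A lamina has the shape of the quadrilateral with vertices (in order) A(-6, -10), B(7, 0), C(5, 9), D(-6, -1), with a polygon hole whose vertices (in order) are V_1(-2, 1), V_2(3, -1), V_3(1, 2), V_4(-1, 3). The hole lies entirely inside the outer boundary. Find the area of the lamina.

Outer boundary:
Apply the shoelace (surveyor's) formula: 2A = Σ (x_i·y_{i+1} − x_{i+1}·y_i), indices taken mod 4.
Σ = (70) + (63) + (49) + (54) = 236
Area = |Σ|/2 = 118.
Hole:
Cross-terms: -1, 7, 5, 5  ⇒  Σ = 16
Area = |Σ|/2 = 8.
Net area = 118 − 8 = 110.

110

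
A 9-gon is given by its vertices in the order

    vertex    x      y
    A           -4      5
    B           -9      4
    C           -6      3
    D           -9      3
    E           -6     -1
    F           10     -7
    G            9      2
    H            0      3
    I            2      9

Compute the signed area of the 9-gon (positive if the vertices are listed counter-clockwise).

Apply the shoelace (surveyor's) formula: 2A = Σ (x_i·y_{i+1} − x_{i+1}·y_i), indices taken mod 9.
Cross-terms: 29, -3, 9, 27, 52, 83, 27, -6, 46  ⇒  Σ = 264
Signed area = Σ/2 = 132 (positive ⇒ counter-clockwise traversal).

132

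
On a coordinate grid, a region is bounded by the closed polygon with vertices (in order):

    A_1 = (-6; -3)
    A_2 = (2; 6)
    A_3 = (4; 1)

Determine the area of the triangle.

29

Apply the shoelace formula: 2A = Σ (x_i·y_{i+1} − x_{i+1}·y_i), indices taken mod 3.
Cross-terms: -30, -22, -6  ⇒  Σ = -58
Area = |Σ|/2 = 29.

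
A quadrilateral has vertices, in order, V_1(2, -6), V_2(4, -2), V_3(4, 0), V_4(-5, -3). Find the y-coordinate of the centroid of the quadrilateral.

-116/39

Apply the shoelace (surveyor's) formula. First the cross-terms c_i = x_i·y_{i+1} − x_{i+1}·y_i:
  20, 8, -12, 36  ⇒  2A = 52, A = 26.
Then Σ (y_i + y_{i+1})·c_i = -464, so ȳ = -464 / (6·26) = -116/39.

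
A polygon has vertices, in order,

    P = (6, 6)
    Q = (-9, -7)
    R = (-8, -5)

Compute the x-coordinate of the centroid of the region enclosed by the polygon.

Apply Gauss's area formula. First the cross-terms c_i = x_i·y_{i+1} − x_{i+1}·y_i:
  12, -11, -18  ⇒  2A = -17, A = -8.5.
Then Σ (x_i + x_{i+1})·c_i = 187, so x̄ = 187 / (6·(-8.5)) = -11/3.

-11/3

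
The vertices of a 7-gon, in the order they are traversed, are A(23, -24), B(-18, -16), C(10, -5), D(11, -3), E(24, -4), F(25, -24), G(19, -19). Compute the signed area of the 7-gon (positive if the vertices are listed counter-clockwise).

-505.5

Apply the shoelace formula: 2A = Σ (x_i·y_{i+1} − x_{i+1}·y_i), indices taken mod 7.
A→B: (23)(-16) − (-18)(-24) = -800
B→C: (-18)(-5) − (10)(-16) = 250
C→D: (10)(-3) − (11)(-5) = 25
D→E: (11)(-4) − (24)(-3) = 28
E→F: (24)(-24) − (25)(-4) = -476
F→G: (25)(-19) − (19)(-24) = -19
G→A: (19)(-24) − (23)(-19) = -19
Σ = -1011
Signed area = Σ/2 = -505.5 (negative ⇒ clockwise traversal).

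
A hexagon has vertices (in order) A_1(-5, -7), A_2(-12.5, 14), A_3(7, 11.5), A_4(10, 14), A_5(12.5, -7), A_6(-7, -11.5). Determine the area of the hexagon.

431.25

Apply Gauss's area formula: 2A = Σ (x_i·y_{i+1} − x_{i+1}·y_i), indices taken mod 6.
Σ = (-157.5) + (-241.75) + (-17) + (-245) + (-192.75) + (-8.5) = -862.5
Area = |Σ|/2 = 431.25.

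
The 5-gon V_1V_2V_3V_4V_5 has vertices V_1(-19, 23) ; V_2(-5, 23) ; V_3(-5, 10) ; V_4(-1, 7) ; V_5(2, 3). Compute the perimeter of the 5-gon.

|V_1V_2| = √((14)² + (0)²) = √196 = 14
|V_2V_3| = √((0)² + (-13)²) = √169 = 13
|V_3V_4| = √((4)² + (-3)²) = √25 = 5
|V_4V_5| = √((3)² + (-4)²) = √25 = 5
|V_5V_1| = √((-21)² + (20)²) = √841 = 29
Perimeter = 14 + 13 + 5 + 5 + 29 = 66.

66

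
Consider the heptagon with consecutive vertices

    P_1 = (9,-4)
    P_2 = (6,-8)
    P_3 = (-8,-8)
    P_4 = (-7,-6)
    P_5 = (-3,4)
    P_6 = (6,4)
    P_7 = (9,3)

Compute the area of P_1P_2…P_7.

165.5

Σ = (-48) + (-112) + (-8) + (-46) + (-36) + (-18) + (-63) = -331
Area = |Σ|/2 = 165.5.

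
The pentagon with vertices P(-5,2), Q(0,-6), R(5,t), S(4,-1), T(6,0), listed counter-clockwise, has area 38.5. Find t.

-1

Write out the shoelace sum; only the two edges meeting at R involve t:
2·Area = [(0·t − 5·(-6)) + (5·(-1) − 4·t)] + 48
       = -4·t + 73 = 77
⇒ t = -1.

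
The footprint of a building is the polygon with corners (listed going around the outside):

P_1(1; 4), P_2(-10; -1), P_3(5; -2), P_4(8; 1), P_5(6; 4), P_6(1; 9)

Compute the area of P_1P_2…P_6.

78

Cross-terms: 39, 25, 21, 26, 50, -5  ⇒  Σ = 156
Area = |Σ|/2 = 78.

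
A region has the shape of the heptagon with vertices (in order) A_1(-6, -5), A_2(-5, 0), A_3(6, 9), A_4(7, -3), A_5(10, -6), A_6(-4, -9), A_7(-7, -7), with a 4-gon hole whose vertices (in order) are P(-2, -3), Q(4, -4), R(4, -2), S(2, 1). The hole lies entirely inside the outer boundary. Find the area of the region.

143.5

Outer boundary:
A_1→A_2: (-6)(0) − (-5)(-5) = -25
A_2→A_3: (-5)(9) − (6)(0) = -45
A_3→A_4: (6)(-3) − (7)(9) = -81
A_4→A_5: (7)(-6) − (10)(-3) = -12
A_5→A_6: (10)(-9) − (-4)(-6) = -114
A_6→A_7: (-4)(-7) − (-7)(-9) = -35
A_7→A_1: (-7)(-5) − (-6)(-7) = -7
Σ = -319
Area = |Σ|/2 = 159.5.
Hole:
Apply the shoelace formula: 2A = Σ (x_i·y_{i+1} − x_{i+1}·y_i), indices taken mod 4.
Cross-terms: 20, 8, 8, -4  ⇒  Σ = 32
Area = |Σ|/2 = 16.
Net area = 159.5 − 16 = 143.5.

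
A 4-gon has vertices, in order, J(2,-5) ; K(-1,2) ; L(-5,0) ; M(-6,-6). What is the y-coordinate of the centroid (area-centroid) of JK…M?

Apply the surveyor's formula. First the cross-terms c_i = x_i·y_{i+1} − x_{i+1}·y_i:
  -1, 10, 30, 42  ⇒  2A = 81, A = 40.5.
Then Σ (y_i + y_{i+1})·c_i = -619, so ȳ = -619 / (6·40.5) = -619/243.

-619/243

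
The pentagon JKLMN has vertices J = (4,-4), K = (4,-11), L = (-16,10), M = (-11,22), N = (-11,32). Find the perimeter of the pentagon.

|JK| = √((0)² + (-7)²) = √49 = 7
|KL| = √((-20)² + (21)²) = √841 = 29
|LM| = √((5)² + (12)²) = √169 = 13
|MN| = √((0)² + (10)²) = √100 = 10
|NJ| = √((15)² + (-36)²) = √1521 = 39
Perimeter = 7 + 29 + 13 + 10 + 39 = 98.

98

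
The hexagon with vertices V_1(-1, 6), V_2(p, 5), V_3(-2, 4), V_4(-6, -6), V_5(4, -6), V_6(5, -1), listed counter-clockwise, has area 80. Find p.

-2

The doubled signed area Σ (x_i y_{i+1} − x_{i+1} y_i) is linear in p.
With p=0 it equals 156; the coefficient of p is -2 (from the two edges through V_2).
So -2·p + 156 = 2·80 = 160 ⇒ p = -2.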